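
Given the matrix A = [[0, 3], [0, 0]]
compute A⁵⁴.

A is strictly triangular, hence nilpotent: A² = 0, so A⁵⁴ = 0.

[[0, 0], [0, 0]]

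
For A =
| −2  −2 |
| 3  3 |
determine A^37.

A² = A (a projection; rank 1, trace 1), so A^37 = A.

[[−2, −2], [3, 3]]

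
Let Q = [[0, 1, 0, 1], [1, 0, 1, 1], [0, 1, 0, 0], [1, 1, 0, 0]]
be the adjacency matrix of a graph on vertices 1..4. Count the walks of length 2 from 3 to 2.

0

The number of length-2 walks from vertex 3 to vertex 2 is entry (3,2) of Q², where Q is the adjacency matrix.
Q² = [[2, 1, 1, 1], [1, 3, 0, 1], [1, 0, 1, 1], [1, 1, 1, 2]]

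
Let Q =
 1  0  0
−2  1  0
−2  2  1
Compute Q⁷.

Q = I + N where N = [[0, 0, 0], [−2, 0, 0], [−2, 2, 0]] is strictly lower-triangular, so N³ = 0.
(I + N)⁷ = I + 7·N + 21·N² = [[1, 0, 0], [−14, 1, 0], [−98, 14, 1]].

[[1, 0, 0], [−14, 1, 0], [−98, 14, 1]]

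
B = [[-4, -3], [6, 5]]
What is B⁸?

[[-254, -255], [510, 511]]

tr B = 1 and det B = -2, so the characteristic polynomial is λ² − (1)λ + (-2) with roots 2 and -1.
Eigenvectors give P = [[-1, -1], [2, 1]] with P⁻¹ = [[1, 1], [-2, -1]], and B = P·diag(2, -1)·P⁻¹.
Then B⁸ = P·diag(256, 1)·P⁻¹ = [[-256, -1], [512, 1]] · [[1, 1], [-2, -1]] = [[-254, -255], [510, 511]].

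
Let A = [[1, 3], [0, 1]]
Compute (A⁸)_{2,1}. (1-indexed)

A = I + N where N = [[0, 3], [0, 0]] is strictly upper-triangular, so N² = 0.
(I + N)⁸ = I + 8·N = [[1, 24], [0, 1]].

0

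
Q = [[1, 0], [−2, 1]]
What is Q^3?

Q = I + N where N = [[0, 0], [−2, 0]] is strictly lower-triangular, so N^2 = 0.
(I + N)^3 = I + 3·N = [[1, 0], [−6, 1]].

[[1, 0], [−6, 1]]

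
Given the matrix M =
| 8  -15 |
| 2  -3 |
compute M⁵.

[[1298, -3165], [422, -1023]]

tr M = 5 and det M = 6, so the characteristic polynomial is λ² − (5)λ + (6) with roots 2 and 3.
Eigenvectors give P = [[-5, 3], [-2, 1]] with P⁻¹ = [[1, -3], [2, -5]], and M = P·diag(2, 3)·P⁻¹.
Then M⁵ = P·diag(32, 243)·P⁻¹ = [[-160, 729], [-64, 243]] · [[1, -3], [2, -5]] = [[1298, -3165], [422, -1023]].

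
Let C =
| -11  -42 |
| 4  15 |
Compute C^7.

[[-13115, -45906], [4372, 15303]]

tr C = 4 and det C = 3, so the characteristic polynomial is λ² − (4)λ + (3) with roots 1 and 3.
Eigenvectors give P = [[-7, -3], [2, 1]] with P⁻¹ = [[-1, -3], [2, 7]], and C = P·diag(1, 3)·P⁻¹.
Then C^7 = P·diag(1, 2187)·P⁻¹ = [[-7, -6561], [2, 2187]] · [[-1, -3], [2, 7]] = [[-13115, -45906], [4372, 15303]].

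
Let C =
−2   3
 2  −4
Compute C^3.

[[−56, 102], [68, −124]]

C^2 = [[10, −18], [−12, 22]]
C^3 = [[−56, 102], [68, −124]]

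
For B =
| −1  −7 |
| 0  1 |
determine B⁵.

[[−1, −7], [0, 1]]

B² = I (check: tr B = 0 and det B = −1), so B⁵ = B since 5 is odd.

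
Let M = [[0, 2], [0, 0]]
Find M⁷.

M is strictly triangular, hence nilpotent: M² = 0, so M⁷ = 0.

[[0, 0], [0, 0]]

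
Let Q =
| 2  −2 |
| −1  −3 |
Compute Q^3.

[[10, −18], [−9, −35]]

Q^2 = [[6, 2], [1, 11]]
Q^3 = [[10, −18], [−9, −35]]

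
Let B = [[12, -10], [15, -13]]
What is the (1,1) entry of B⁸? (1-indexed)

tr B = -1 and det B = -6, so the characteristic polynomial is λ² − (-1)λ + (-6) with roots 2 and -3.
Eigenvectors give P = [[1, -2], [1, -3]] with P⁻¹ = [[3, -2], [1, -1]], and B = P·diag(2, -3)·P⁻¹.
Then B⁸ = P·diag(256, 6561)·P⁻¹ = [[256, -13122], [256, -19683]] · [[3, -2], [1, -1]] = [[-12354, 12610], [-18915, 19171]].

-12354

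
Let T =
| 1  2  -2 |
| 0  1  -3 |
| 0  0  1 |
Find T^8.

[[1, 16, -184], [0, 1, -24], [0, 0, 1]]

T = I + N where N = [[0, 2, -2], [0, 0, -3], [0, 0, 0]] is strictly upper-triangular, so N^3 = 0.
(I + N)^8 = I + 8·N + 28·N^2 = [[1, 16, -184], [0, 1, -24], [0, 0, 1]].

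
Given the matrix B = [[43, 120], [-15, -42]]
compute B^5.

[[2443, 6600], [-825, -2232]]

tr B = 1 and det B = -6, so the characteristic polynomial is λ² − (1)λ + (-6) with roots -2 and 3.
Eigenvectors give P = [[-8, -3], [3, 1]] with P⁻¹ = [[1, 3], [-3, -8]], and B = P·diag(-2, 3)·P⁻¹.
Then B^5 = P·diag(-32, 243)·P⁻¹ = [[256, -729], [-96, 243]] · [[1, 3], [-3, -8]] = [[2443, 6600], [-825, -2232]].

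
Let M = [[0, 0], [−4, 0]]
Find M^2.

[[0, 0], [0, 0]]

M is strictly triangular, hence nilpotent: M^2 = 0, so M^2 = 0.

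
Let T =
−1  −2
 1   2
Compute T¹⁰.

[[−1, −2], [1, 2]]

T² = T (a projection; rank 1, trace 1), so T¹⁰ = T.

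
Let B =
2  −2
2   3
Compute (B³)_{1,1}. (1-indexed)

B² = [[0, −10], [10, 5]]
B³ = [[−20, −30], [30, −5]]

−20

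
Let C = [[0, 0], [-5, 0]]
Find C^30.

C is strictly triangular, hence nilpotent: C^2 = 0, so C^30 = 0.

[[0, 0], [0, 0]]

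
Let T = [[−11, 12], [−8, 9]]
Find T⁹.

[[−59051, 59052], [−39368, 39369]]

tr T = −2 and det T = −3, so the characteristic polynomial is λ² − (−2)λ + (−3) with roots −3 and 1.
Eigenvectors give P = [[3, 1], [2, 1]] with P⁻¹ = [[1, −1], [−2, 3]], and T = P·diag(−3, 1)·P⁻¹.
Then T⁹ = P·diag(−19683, 1)·P⁻¹ = [[−59049, 1], [−39366, 1]] · [[1, −1], [−2, 3]] = [[−59051, 59052], [−39368, 39369]].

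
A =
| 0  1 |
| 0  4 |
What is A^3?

A^2 = [[0, 4], [0, 16]]
A^3 = [[0, 16], [0, 64]]

[[0, 16], [0, 64]]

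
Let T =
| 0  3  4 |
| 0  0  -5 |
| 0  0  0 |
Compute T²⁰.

T is strictly triangular, hence nilpotent: T³ = 0, so T²⁰ = 0.

[[0, 0, 0], [0, 0, 0], [0, 0, 0]]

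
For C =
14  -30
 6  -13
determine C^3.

tr C = 1 and det C = -2, so the characteristic polynomial is λ² − (1)λ + (-2) with roots 2 and -1.
Eigenvectors give P = [[5, 2], [2, 1]] with P⁻¹ = [[1, -2], [-2, 5]], and C = P·diag(2, -1)·P⁻¹.
Then C^3 = P·diag(8, -1)·P⁻¹ = [[40, -2], [16, -1]] · [[1, -2], [-2, 5]] = [[44, -90], [18, -37]].

[[44, -90], [18, -37]]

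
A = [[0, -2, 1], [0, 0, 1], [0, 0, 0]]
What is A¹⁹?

A is strictly triangular, hence nilpotent: A³ = 0, so A¹⁹ = 0.

[[0, 0, 0], [0, 0, 0], [0, 0, 0]]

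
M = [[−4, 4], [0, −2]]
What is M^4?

[[256, −480], [0, 16]]

M^2 = [[16, −24], [0, 4]]
M^3 = [[−64, 112], [0, −8]]
M^4 = [[256, −480], [0, 16]]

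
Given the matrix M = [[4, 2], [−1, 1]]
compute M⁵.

tr M = 5 and det M = 6, so the characteristic polynomial is λ² − (5)λ + (6) with roots 2 and 3.
Eigenvectors give P = [[−1, −2], [1, 1]] with P⁻¹ = [[1, 2], [−1, −1]], and M = P·diag(2, 3)·P⁻¹.
Then M⁵ = P·diag(32, 243)·P⁻¹ = [[−32, −486], [32, 243]] · [[1, 2], [−1, −1]] = [[454, 422], [−211, −179]].

[[454, 422], [−211, −179]]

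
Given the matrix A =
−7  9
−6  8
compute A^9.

[[−1027, 1539], [−1026, 1538]]

tr A = 1 and det A = −2, so the characteristic polynomial is λ² − (1)λ + (−2) with roots −1 and 2.
Eigenvectors give P = [[−3, 1], [−2, 1]] with P⁻¹ = [[−1, 1], [−2, 3]], and A = P·diag(−1, 2)·P⁻¹.
Then A^9 = P·diag(−1, 512)·P⁻¹ = [[3, 512], [2, 512]] · [[−1, 1], [−2, 3]] = [[−1027, 1539], [−1026, 1538]].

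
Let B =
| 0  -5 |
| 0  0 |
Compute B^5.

B is strictly triangular, hence nilpotent: B^2 = 0, so B^5 = 0.

[[0, 0], [0, 0]]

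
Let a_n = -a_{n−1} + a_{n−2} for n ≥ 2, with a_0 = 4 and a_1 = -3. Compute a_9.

With companion matrix C = [[-1, 1], [1, 0]], [a_n, a_{n−1}]ᵀ = C·[a_{n−1}, a_{n−2}]ᵀ, so [a_9, a_8]ᵀ = C^8·[a_1, a_0]ᵀ.
C^8 = [[34, -21], [-21, 13]], giving [a_9, a_8]ᵀ = [[-186], [115]].

-186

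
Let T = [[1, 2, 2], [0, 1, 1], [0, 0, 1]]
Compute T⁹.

[[1, 18, 90], [0, 1, 9], [0, 0, 1]]

T = I + N where N = [[0, 2, 2], [0, 0, 1], [0, 0, 0]] is strictly upper-triangular, so N³ = 0.
(I + N)⁹ = I + 9·N + 36·N² = [[1, 18, 90], [0, 1, 9], [0, 0, 1]].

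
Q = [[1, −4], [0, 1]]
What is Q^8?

[[1, −32], [0, 1]]

Q = I + N where N = [[0, −4], [0, 0]] is strictly upper-triangular, so N^2 = 0.
(I + N)^8 = I + 8·N = [[1, −32], [0, 1]].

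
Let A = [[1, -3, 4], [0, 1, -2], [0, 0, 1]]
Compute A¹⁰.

[[1, -30, 310], [0, 1, -20], [0, 0, 1]]

A = I + N where N = [[0, -3, 4], [0, 0, -2], [0, 0, 0]] is strictly upper-triangular, so N³ = 0.
(I + N)¹⁰ = I + 10·N + 45·N² = [[1, -30, 310], [0, 1, -20], [0, 0, 1]].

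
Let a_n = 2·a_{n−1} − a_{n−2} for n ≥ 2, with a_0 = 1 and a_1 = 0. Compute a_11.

−10

With companion matrix A = [[2, −1], [1, 0]], [a_n, a_{n−1}]ᵀ = A·[a_{n−1}, a_{n−2}]ᵀ, so [a_11, a_10]ᵀ = A¹⁰·[a_1, a_0]ᵀ.
A¹⁰ = [[11, −10], [10, −9]], giving [a_11, a_10]ᵀ = [[−10], [−9]].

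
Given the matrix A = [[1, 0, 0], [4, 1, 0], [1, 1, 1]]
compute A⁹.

A = I + N where N = [[0, 0, 0], [4, 0, 0], [1, 1, 0]] is strictly lower-triangular, so N³ = 0.
(I + N)⁹ = I + 9·N + 36·N² = [[1, 0, 0], [36, 1, 0], [153, 9, 1]].

[[1, 0, 0], [36, 1, 0], [153, 9, 1]]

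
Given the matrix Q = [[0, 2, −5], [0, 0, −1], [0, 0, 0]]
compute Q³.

Q is strictly triangular, hence nilpotent: Q³ = 0, so Q³ = 0.

[[0, 0, 0], [0, 0, 0], [0, 0, 0]]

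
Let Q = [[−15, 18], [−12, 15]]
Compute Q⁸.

[[6561, 0], [0, 6561]]

tr Q = 0 and det Q = −9, so the characteristic polynomial is λ² − (0)λ + (−9) with roots 3 and −3.
Eigenvectors give P = [[1, 3], [1, 2]] with P⁻¹ = [[−2, 3], [1, −1]], and Q = P·diag(3, −3)·P⁻¹.
Then Q⁸ = P·diag(6561, 6561)·P⁻¹ = [[6561, 19683], [6561, 13122]] · [[−2, 3], [1, −1]] = [[6561, 0], [0, 6561]].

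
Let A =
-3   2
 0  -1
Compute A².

[[9, -8], [0, 1]]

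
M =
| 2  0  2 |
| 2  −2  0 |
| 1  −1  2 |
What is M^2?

[[6, −2, 8], [0, 4, 4], [2, 0, 6]]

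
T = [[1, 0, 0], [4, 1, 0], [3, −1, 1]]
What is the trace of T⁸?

3

T = I + N where N = [[0, 0, 0], [4, 0, 0], [3, −1, 0]] is strictly lower-triangular, so N³ = 0.
(I + N)⁸ = I + 8·N + 28·N² = [[1, 0, 0], [32, 1, 0], [−88, −8, 1]].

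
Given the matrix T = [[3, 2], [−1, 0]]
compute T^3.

[[15, 14], [−7, −6]]

tr T = 3 and det T = 2, so the characteristic polynomial is λ² − (3)λ + (2) with roots 1 and 2.
Eigenvectors give P = [[−1, 2], [1, −1]] with P⁻¹ = [[1, 2], [1, 1]], and T = P·diag(1, 2)·P⁻¹.
Then T^3 = P·diag(1, 8)·P⁻¹ = [[−1, 16], [1, −8]] · [[1, 2], [1, 1]] = [[15, 14], [−7, −6]].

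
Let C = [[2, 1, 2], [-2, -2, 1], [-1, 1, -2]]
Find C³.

[[-5, -3, 0], [0, -15, 17], [3, 11, -15]]

C² = [[0, 2, 1], [-1, 3, -8], [-2, -5, 3]]
C³ = [[-5, -3, 0], [0, -15, 17], [3, 11, -15]]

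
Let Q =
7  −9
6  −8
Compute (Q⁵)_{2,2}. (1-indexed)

tr Q = −1 and det Q = −2, so the characteristic polynomial is λ² − (−1)λ + (−2) with roots −2 and 1.
Eigenvectors give P = [[1, 3], [1, 2]] with P⁻¹ = [[−2, 3], [1, −1]], and Q = P·diag(−2, 1)·P⁻¹.
Then Q⁵ = P·diag(−32, 1)·P⁻¹ = [[−32, 3], [−32, 2]] · [[−2, 3], [1, −1]] = [[67, −99], [66, −98]].

−98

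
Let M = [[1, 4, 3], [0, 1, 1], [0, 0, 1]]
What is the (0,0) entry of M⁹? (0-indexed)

M = I + N where N = [[0, 4, 3], [0, 0, 1], [0, 0, 0]] is strictly upper-triangular, so N³ = 0.
(I + N)⁹ = I + 9·N + 36·N² = [[1, 36, 171], [0, 1, 9], [0, 0, 1]].

1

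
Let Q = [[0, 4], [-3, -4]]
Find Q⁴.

[[-48, 128], [-96, -176]]

Q² = [[-12, -16], [12, 4]]
Q³ = [[48, 16], [-12, 32]]
Q⁴ = [[-48, 128], [-96, -176]]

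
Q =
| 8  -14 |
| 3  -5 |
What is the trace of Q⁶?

65

tr Q = 3 and det Q = 2, so the characteristic polynomial is λ² − (3)λ + (2) with roots 1 and 2.
Eigenvectors give P = [[2, 7], [1, 3]] with P⁻¹ = [[-3, 7], [1, -2]], and Q = P·diag(1, 2)·P⁻¹.
Then Q⁶ = P·diag(1, 64)·P⁻¹ = [[2, 448], [1, 192]] · [[-3, 7], [1, -2]] = [[442, -882], [189, -377]].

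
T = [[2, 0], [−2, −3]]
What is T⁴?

T² = [[4, 0], [2, 9]]
T³ = [[8, 0], [−14, −27]]
T⁴ = [[16, 0], [26, 81]]

[[16, 0], [26, 81]]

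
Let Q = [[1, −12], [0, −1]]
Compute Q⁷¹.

[[1, −12], [0, −1]]

Q² = I (check: tr Q = 0 and det Q = −1), so Q⁷¹ = Q since 71 is odd.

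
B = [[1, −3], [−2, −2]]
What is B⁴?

[[55, 51], [34, 106]]

B² = [[7, 3], [2, 10]]
B³ = [[1, −27], [−18, −26]]
B⁴ = [[55, 51], [34, 106]]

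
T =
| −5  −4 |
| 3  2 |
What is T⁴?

tr T = −3 and det T = 2, so the characteristic polynomial is λ² − (−3)λ + (2) with roots −1 and −2.
Eigenvectors give P = [[−1, −4], [1, 3]] with P⁻¹ = [[3, 4], [−1, −1]], and T = P·diag(−1, −2)·P⁻¹.
Then T⁴ = P·diag(1, 16)·P⁻¹ = [[−1, −64], [1, 48]] · [[3, 4], [−1, −1]] = [[61, 60], [−45, −44]].

[[61, 60], [−45, −44]]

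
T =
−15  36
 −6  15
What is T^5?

[[−1215, 2916], [−486, 1215]]

tr T = 0 and det T = −9, so the characteristic polynomial is λ² − (0)λ + (−9) with roots 3 and −3.
Eigenvectors give P = [[−2, 3], [−1, 1]] with P⁻¹ = [[1, −3], [1, −2]], and T = P·diag(3, −3)·P⁻¹.
Then T^5 = P·diag(243, −243)·P⁻¹ = [[−486, −729], [−243, −243]] · [[1, −3], [1, −2]] = [[−1215, 2916], [−486, 1215]].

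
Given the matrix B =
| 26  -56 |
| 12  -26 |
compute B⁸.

[[256, 0], [0, 256]]

tr B = 0 and det B = -4, so the characteristic polynomial is λ² − (0)λ + (-4) with roots 2 and -2.
Eigenvectors give P = [[-7, 2], [-3, 1]] with P⁻¹ = [[-1, 2], [-3, 7]], and B = P·diag(2, -2)·P⁻¹.
Then B⁸ = P·diag(256, 256)·P⁻¹ = [[-1792, 512], [-768, 256]] · [[-1, 2], [-3, 7]] = [[256, 0], [0, 256]].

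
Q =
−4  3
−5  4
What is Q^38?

Q² = I (check: tr Q = 0 and det Q = −1), so Q^38 = I since 38 is even.

[[1, 0], [0, 1]]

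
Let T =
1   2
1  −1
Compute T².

[[3, 0], [0, 3]]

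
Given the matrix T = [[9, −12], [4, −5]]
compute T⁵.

tr T = 4 and det T = 3, so the characteristic polynomial is λ² − (4)λ + (3) with roots 1 and 3.
Eigenvectors give P = [[3, 2], [2, 1]] with P⁻¹ = [[−1, 2], [2, −3]], and T = P·diag(1, 3)·P⁻¹.
Then T⁵ = P·diag(1, 243)·P⁻¹ = [[3, 486], [2, 243]] · [[−1, 2], [2, −3]] = [[969, −1452], [484, −725]].

[[969, −1452], [484, −725]]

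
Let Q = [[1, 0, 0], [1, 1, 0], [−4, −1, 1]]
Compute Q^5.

Q = I + N where N = [[0, 0, 0], [1, 0, 0], [−4, −1, 0]] is strictly lower-triangular, so N^3 = 0.
(I + N)^5 = I + 5·N + 10·N^2 = [[1, 0, 0], [5, 1, 0], [−30, −5, 1]].

[[1, 0, 0], [5, 1, 0], [−30, −5, 1]]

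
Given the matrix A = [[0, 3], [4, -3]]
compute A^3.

A^2 = [[12, -9], [-12, 21]]
A^3 = [[-36, 63], [84, -99]]

[[-36, 63], [84, -99]]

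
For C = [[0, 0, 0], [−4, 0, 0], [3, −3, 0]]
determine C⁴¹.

[[0, 0, 0], [0, 0, 0], [0, 0, 0]]

C is strictly triangular, hence nilpotent: C³ = 0, so C⁴¹ = 0.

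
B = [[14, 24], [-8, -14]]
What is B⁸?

tr B = 0 and det B = -4, so the characteristic polynomial is λ² − (0)λ + (-4) with roots -2 and 2.
Eigenvectors give P = [[-3, -2], [2, 1]] with P⁻¹ = [[1, 2], [-2, -3]], and B = P·diag(-2, 2)·P⁻¹.
Then B⁸ = P·diag(256, 256)·P⁻¹ = [[-768, -512], [512, 256]] · [[1, 2], [-2, -3]] = [[256, 0], [0, 256]].

[[256, 0], [0, 256]]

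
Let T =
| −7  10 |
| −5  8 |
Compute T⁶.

[[−601, 1330], [−665, 1394]]

tr T = 1 and det T = −6, so the characteristic polynomial is λ² − (1)λ + (−6) with roots 3 and −2.
Eigenvectors give P = [[1, 2], [1, 1]] with P⁻¹ = [[−1, 2], [1, −1]], and T = P·diag(3, −2)·P⁻¹.
Then T⁶ = P·diag(729, 64)·P⁻¹ = [[729, 128], [729, 64]] · [[−1, 2], [1, −1]] = [[−601, 1330], [−665, 1394]].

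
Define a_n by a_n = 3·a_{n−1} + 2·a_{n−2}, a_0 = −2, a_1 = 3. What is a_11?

With companion matrix C = [[3, 2], [1, 0]], [a_n, a_{n−1}]ᵀ = C·[a_{n−1}, a_{n−2}]ᵀ, so [a_11, a_10]ᵀ = C^10·[a_1, a_0]ᵀ.
C^10 = [[283667, 159294], [79647, 44726]], giving [a_11, a_10]ᵀ = [[532413], [149489]].

532413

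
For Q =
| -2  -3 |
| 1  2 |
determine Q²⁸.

Q² = I (check: tr Q = 0 and det Q = -1), so Q²⁸ = I since 28 is even.

[[1, 0], [0, 1]]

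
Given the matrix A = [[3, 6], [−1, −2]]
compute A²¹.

[[3, 6], [−1, −2]]

A² = A (a projection; rank 1, trace 1), so A²¹ = A.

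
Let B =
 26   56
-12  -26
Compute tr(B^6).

128

tr B = 0 and det B = -4, so the characteristic polynomial is λ² − (0)λ + (-4) with roots 2 and -2.
Eigenvectors give P = [[-7, -2], [3, 1]] with P⁻¹ = [[-1, -2], [3, 7]], and B = P·diag(2, -2)·P⁻¹.
Then B^6 = P·diag(64, 64)·P⁻¹ = [[-448, -128], [192, 64]] · [[-1, -2], [3, 7]] = [[64, 0], [0, 64]].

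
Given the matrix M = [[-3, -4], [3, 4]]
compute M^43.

[[-3, -4], [3, 4]]

M² = M (a projection; rank 1, trace 1), so M^43 = M.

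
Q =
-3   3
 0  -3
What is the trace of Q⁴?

162

Q² = [[9, -18], [0, 9]]
Q³ = [[-27, 81], [0, -27]]
Q⁴ = [[81, -324], [0, 81]]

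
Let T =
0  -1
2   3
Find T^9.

tr T = 3 and det T = 2, so the characteristic polynomial is λ² − (3)λ + (2) with roots 2 and 1.
Eigenvectors give P = [[1, 1], [-2, -1]] with P⁻¹ = [[-1, -1], [2, 1]], and T = P·diag(2, 1)·P⁻¹.
Then T^9 = P·diag(512, 1)·P⁻¹ = [[512, 1], [-1024, -1]] · [[-1, -1], [2, 1]] = [[-510, -511], [1022, 1023]].

[[-510, -511], [1022, 1023]]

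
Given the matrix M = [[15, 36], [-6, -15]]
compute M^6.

tr M = 0 and det M = -9, so the characteristic polynomial is λ² − (0)λ + (-9) with roots 3 and -3.
Eigenvectors give P = [[3, -2], [-1, 1]] with P⁻¹ = [[1, 2], [1, 3]], and M = P·diag(3, -3)·P⁻¹.
Then M^6 = P·diag(729, 729)·P⁻¹ = [[2187, -1458], [-729, 729]] · [[1, 2], [1, 3]] = [[729, 0], [0, 729]].

[[729, 0], [0, 729]]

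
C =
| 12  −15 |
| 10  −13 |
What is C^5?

tr C = −1 and det C = −6, so the characteristic polynomial is λ² − (−1)λ + (−6) with roots 2 and −3.
Eigenvectors give P = [[3, −1], [2, −1]] with P⁻¹ = [[1, −1], [2, −3]], and C = P·diag(2, −3)·P⁻¹.
Then C^5 = P·diag(32, −243)·P⁻¹ = [[96, 243], [64, 243]] · [[1, −1], [2, −3]] = [[582, −825], [550, −793]].

[[582, −825], [550, −793]]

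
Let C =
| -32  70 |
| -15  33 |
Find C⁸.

[[-37574, 88270], [-18915, 44391]]

tr C = 1 and det C = -6, so the characteristic polynomial is λ² − (1)λ + (-6) with roots -2 and 3.
Eigenvectors give P = [[-7, 2], [-3, 1]] with P⁻¹ = [[-1, 2], [-3, 7]], and C = P·diag(-2, 3)·P⁻¹.
Then C⁸ = P·diag(256, 6561)·P⁻¹ = [[-1792, 13122], [-768, 6561]] · [[-1, 2], [-3, 7]] = [[-37574, 88270], [-18915, 44391]].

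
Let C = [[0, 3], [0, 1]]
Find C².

[[0, 3], [0, 1]]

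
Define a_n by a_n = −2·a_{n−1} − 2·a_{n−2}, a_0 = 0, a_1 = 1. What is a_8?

With companion matrix B = [[−2, −2], [1, 0]], [a_n, a_{n−1}]ᵀ = B·[a_{n−1}, a_{n−2}]ᵀ, so [a_8, a_7]ᵀ = B^7·[a_1, a_0]ᵀ.
B^7 = [[0, 16], [−8, −16]], giving [a_8, a_7]ᵀ = [[0], [−8]].

0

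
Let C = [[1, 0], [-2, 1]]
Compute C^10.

[[1, 0], [-20, 1]]

C = I + N where N = [[0, 0], [-2, 0]] is strictly lower-triangular, so N^2 = 0.
(I + N)^10 = I + 10·N = [[1, 0], [-20, 1]].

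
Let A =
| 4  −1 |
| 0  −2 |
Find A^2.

[[16, −2], [0, 4]]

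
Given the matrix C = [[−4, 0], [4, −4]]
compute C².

[[16, 0], [−32, 16]]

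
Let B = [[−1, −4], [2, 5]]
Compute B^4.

[[−79, −160], [80, 161]]

tr B = 4 and det B = 3, so the characteristic polynomial is λ² − (4)λ + (3) with roots 3 and 1.
Eigenvectors give P = [[−1, 2], [1, −1]] with P⁻¹ = [[1, 2], [1, 1]], and B = P·diag(3, 1)·P⁻¹.
Then B^4 = P·diag(81, 1)·P⁻¹ = [[−81, 2], [81, −1]] · [[1, 2], [1, 1]] = [[−79, −160], [80, 161]].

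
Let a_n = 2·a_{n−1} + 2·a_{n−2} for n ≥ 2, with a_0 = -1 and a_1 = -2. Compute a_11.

-49920

With companion matrix C = [[2, 2], [1, 0]], [a_n, a_{n−1}]ᵀ = C·[a_{n−1}, a_{n−2}]ᵀ, so [a_11, a_10]ᵀ = C^10·[a_1, a_0]ᵀ.
C^10 = [[18272, 13376], [6688, 4896]], giving [a_11, a_10]ᵀ = [[-49920], [-18272]].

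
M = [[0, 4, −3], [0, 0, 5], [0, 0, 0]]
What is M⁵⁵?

M is strictly triangular, hence nilpotent: M³ = 0, so M⁵⁵ = 0.

[[0, 0, 0], [0, 0, 0], [0, 0, 0]]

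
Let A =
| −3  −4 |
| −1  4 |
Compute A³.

[[−35, −68], [−17, 84]]

A² = [[13, −4], [−1, 20]]
A³ = [[−35, −68], [−17, 84]]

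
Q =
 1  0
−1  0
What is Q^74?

[[1, 0], [−1, 0]]

Q² = Q (a projection; rank 1, trace 1), so Q^74 = Q.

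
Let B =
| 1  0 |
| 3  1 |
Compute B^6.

[[1, 0], [18, 1]]

B = I + N where N = [[0, 0], [3, 0]] is strictly lower-triangular, so N^2 = 0.
(I + N)^6 = I + 6·N = [[1, 0], [18, 1]].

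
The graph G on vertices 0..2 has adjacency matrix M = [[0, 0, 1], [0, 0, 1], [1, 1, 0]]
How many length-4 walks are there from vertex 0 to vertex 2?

0

The number of length-4 walks from vertex 0 to vertex 2 is entry (0,2) of M⁴, where M is the adjacency matrix.
M² = [[1, 1, 0], [1, 1, 0], [0, 0, 2]]
M³ = [[0, 0, 2], [0, 0, 2], [2, 2, 0]]
M⁴ = [[2, 2, 0], [2, 2, 0], [0, 0, 4]]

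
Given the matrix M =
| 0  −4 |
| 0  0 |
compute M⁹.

[[0, 0], [0, 0]]

M is strictly triangular, hence nilpotent: M² = 0, so M⁹ = 0.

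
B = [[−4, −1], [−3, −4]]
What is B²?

[[19, 8], [24, 19]]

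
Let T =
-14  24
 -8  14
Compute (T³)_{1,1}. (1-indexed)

tr T = 0 and det T = -4, so the characteristic polynomial is λ² − (0)λ + (-4) with roots -2 and 2.
Eigenvectors give P = [[2, -3], [1, -2]] with P⁻¹ = [[2, -3], [1, -2]], and T = P·diag(-2, 2)·P⁻¹.
Then T³ = P·diag(-8, 8)·P⁻¹ = [[-16, -24], [-8, -16]] · [[2, -3], [1, -2]] = [[-56, 96], [-32, 56]].

-56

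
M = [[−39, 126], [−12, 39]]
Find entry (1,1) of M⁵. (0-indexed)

3159

tr M = 0 and det M = −9, so the characteristic polynomial is λ² − (0)λ + (−9) with roots −3 and 3.
Eigenvectors give P = [[7, 3], [2, 1]] with P⁻¹ = [[1, −3], [−2, 7]], and M = P·diag(−3, 3)·P⁻¹.
Then M⁵ = P·diag(−243, 243)·P⁻¹ = [[−1701, 729], [−486, 243]] · [[1, −3], [−2, 7]] = [[−3159, 10206], [−972, 3159]].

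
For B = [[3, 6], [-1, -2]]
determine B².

B² = B (a projection; rank 1, trace 1), so B² = B.

[[3, 6], [-1, -2]]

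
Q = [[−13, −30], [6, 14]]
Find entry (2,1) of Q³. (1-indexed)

tr Q = 1 and det Q = −2, so the characteristic polynomial is λ² − (1)λ + (−2) with roots −1 and 2.
Eigenvectors give P = [[5, −2], [−2, 1]] with P⁻¹ = [[1, 2], [2, 5]], and Q = P·diag(−1, 2)·P⁻¹.
Then Q³ = P·diag(−1, 8)·P⁻¹ = [[−5, −16], [2, 8]] · [[1, 2], [2, 5]] = [[−37, −90], [18, 44]].

18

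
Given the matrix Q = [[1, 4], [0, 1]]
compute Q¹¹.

[[1, 44], [0, 1]]

Q = I + N where N = [[0, 4], [0, 0]] is strictly upper-triangular, so N² = 0.
(I + N)¹¹ = I + 11·N = [[1, 44], [0, 1]].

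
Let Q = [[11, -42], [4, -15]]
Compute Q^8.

[[-39359, 137760], [-13120, 45921]]

tr Q = -4 and det Q = 3, so the characteristic polynomial is λ² − (-4)λ + (3) with roots -1 and -3.
Eigenvectors give P = [[7, 3], [2, 1]] with P⁻¹ = [[1, -3], [-2, 7]], and Q = P·diag(-1, -3)·P⁻¹.
Then Q^8 = P·diag(1, 6561)·P⁻¹ = [[7, 19683], [2, 6561]] · [[1, -3], [-2, 7]] = [[-39359, 137760], [-13120, 45921]].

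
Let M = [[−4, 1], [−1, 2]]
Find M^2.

[[15, −2], [2, 3]]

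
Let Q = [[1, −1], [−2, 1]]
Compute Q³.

Q² = [[3, −2], [−4, 3]]
Q³ = [[7, −5], [−10, 7]]

[[7, −5], [−10, 7]]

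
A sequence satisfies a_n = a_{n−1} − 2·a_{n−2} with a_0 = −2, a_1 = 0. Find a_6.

With companion matrix C = [[1, −2], [1, 0]], [a_n, a_{n−1}]ᵀ = C·[a_{n−1}, a_{n−2}]ᵀ, so [a_6, a_5]ᵀ = C^5·[a_1, a_0]ᵀ.
C^5 = [[5, 2], [−1, 6]], giving [a_6, a_5]ᵀ = [[−4], [−12]].

−4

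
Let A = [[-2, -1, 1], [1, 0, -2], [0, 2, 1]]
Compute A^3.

A^2 = [[3, 4, 1], [-2, -5, -1], [2, 2, -3]]
A^3 = [[-2, -1, -4], [-1, 0, 7], [-2, -8, -5]]

[[-2, -1, -4], [-1, 0, 7], [-2, -8, -5]]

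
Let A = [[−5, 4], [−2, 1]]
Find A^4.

tr A = −4 and det A = 3, so the characteristic polynomial is λ² − (−4)λ + (3) with roots −3 and −1.
Eigenvectors give P = [[2, 1], [1, 1]] with P⁻¹ = [[1, −1], [−1, 2]], and A = P·diag(−3, −1)·P⁻¹.
Then A^4 = P·diag(81, 1)·P⁻¹ = [[162, 1], [81, 1]] · [[1, −1], [−1, 2]] = [[161, −160], [80, −79]].

[[161, −160], [80, −79]]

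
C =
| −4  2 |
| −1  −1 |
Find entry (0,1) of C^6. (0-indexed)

−1330

tr C = −5 and det C = 6, so the characteristic polynomial is λ² − (−5)λ + (6) with roots −2 and −3.
Eigenvectors give P = [[−1, 2], [−1, 1]] with P⁻¹ = [[1, −2], [1, −1]], and C = P·diag(−2, −3)·P⁻¹.
Then C^6 = P·diag(64, 729)·P⁻¹ = [[−64, 1458], [−64, 729]] · [[1, −2], [1, −1]] = [[1394, −1330], [665, −601]].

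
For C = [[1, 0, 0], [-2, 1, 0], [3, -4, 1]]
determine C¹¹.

C = I + N where N = [[0, 0, 0], [-2, 0, 0], [3, -4, 0]] is strictly lower-triangular, so N³ = 0.
(I + N)¹¹ = I + 11·N + 55·N² = [[1, 0, 0], [-22, 1, 0], [473, -44, 1]].

[[1, 0, 0], [-22, 1, 0], [473, -44, 1]]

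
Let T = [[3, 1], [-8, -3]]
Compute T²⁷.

T² = I (check: tr T = 0 and det T = -1), so T²⁷ = T since 27 is odd.

[[3, 1], [-8, -3]]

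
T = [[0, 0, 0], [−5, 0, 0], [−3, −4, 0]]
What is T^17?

[[0, 0, 0], [0, 0, 0], [0, 0, 0]]

T is strictly triangular, hence nilpotent: T^3 = 0, so T^17 = 0.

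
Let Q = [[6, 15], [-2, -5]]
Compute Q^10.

[[6, 15], [-2, -5]]

Q² = Q (a projection; rank 1, trace 1), so Q^10 = Q.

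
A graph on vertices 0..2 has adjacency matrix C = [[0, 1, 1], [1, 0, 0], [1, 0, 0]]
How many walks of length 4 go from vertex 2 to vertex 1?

2

The number of length-4 walks from vertex 2 to vertex 1 is entry (2,1) of C⁴, where C is the adjacency matrix.
C² = [[2, 0, 0], [0, 1, 1], [0, 1, 1]]
C³ = [[0, 2, 2], [2, 0, 0], [2, 0, 0]]
C⁴ = [[4, 0, 0], [0, 2, 2], [0, 2, 2]]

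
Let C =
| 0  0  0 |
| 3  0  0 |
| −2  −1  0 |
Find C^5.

[[0, 0, 0], [0, 0, 0], [0, 0, 0]]

C is strictly triangular, hence nilpotent: C^3 = 0, so C^5 = 0.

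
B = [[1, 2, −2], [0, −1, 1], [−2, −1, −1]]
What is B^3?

B^2 = [[5, 2, 2], [−2, 0, −2], [0, −2, 4]]
B^3 = [[1, 6, −10], [2, −2, 6], [−8, −2, −6]]

[[1, 6, −10], [2, −2, 6], [−8, −2, −6]]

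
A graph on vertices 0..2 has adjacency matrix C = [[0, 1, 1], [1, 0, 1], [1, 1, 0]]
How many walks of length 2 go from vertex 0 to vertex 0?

The number of length-2 walks from vertex 0 to vertex 0 is entry (0,0) of C², where C is the adjacency matrix.
C² = [[2, 1, 1], [1, 2, 1], [1, 1, 2]]

2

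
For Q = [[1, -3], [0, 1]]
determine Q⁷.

Q = I + N where N = [[0, -3], [0, 0]] is strictly upper-triangular, so N² = 0.
(I + N)⁷ = I + 7·N = [[1, -21], [0, 1]].

[[1, -21], [0, 1]]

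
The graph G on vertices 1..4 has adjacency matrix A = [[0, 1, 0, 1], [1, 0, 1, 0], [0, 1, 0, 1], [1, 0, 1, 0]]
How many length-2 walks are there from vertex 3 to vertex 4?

The number of length-2 walks from vertex 3 to vertex 4 is entry (3,4) of A², where A is the adjacency matrix.
A² = [[2, 0, 2, 0], [0, 2, 0, 2], [2, 0, 2, 0], [0, 2, 0, 2]]

0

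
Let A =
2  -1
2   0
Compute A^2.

[[2, -2], [4, -2]]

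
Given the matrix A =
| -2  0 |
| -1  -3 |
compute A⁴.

tr A = -5 and det A = 6, so the characteristic polynomial is λ² − (-5)λ + (6) with roots -2 and -3.
Eigenvectors give P = [[1, 0], [-1, 1]] with P⁻¹ = [[1, 0], [1, 1]], and A = P·diag(-2, -3)·P⁻¹.
Then A⁴ = P·diag(16, 81)·P⁻¹ = [[16, 0], [-16, 81]] · [[1, 0], [1, 1]] = [[16, 0], [65, 81]].

[[16, 0], [65, 81]]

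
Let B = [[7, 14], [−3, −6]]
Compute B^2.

B² = B (a projection; rank 1, trace 1), so B^2 = B.

[[7, 14], [−3, −6]]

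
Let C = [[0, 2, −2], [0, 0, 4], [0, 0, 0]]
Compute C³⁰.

C is strictly triangular, hence nilpotent: C³ = 0, so C³⁰ = 0.

[[0, 0, 0], [0, 0, 0], [0, 0, 0]]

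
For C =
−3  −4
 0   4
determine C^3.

[[−27, −52], [0, 64]]

C^2 = [[9, −4], [0, 16]]
C^3 = [[−27, −52], [0, 64]]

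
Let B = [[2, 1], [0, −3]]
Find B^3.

B^2 = [[4, −1], [0, 9]]
B^3 = [[8, 7], [0, −27]]

[[8, 7], [0, −27]]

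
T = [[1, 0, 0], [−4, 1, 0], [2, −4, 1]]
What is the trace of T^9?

3

T = I + N where N = [[0, 0, 0], [−4, 0, 0], [2, −4, 0]] is strictly lower-triangular, so N^3 = 0.
(I + N)^9 = I + 9·N + 36·N^2 = [[1, 0, 0], [−36, 1, 0], [594, −36, 1]].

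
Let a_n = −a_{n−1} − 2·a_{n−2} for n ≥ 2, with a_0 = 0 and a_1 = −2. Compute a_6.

10

With companion matrix A = [[−1, −2], [1, 0]], [a_n, a_{n−1}]ᵀ = A·[a_{n−1}, a_{n−2}]ᵀ, so [a_6, a_5]ᵀ = A^5·[a_1, a_0]ᵀ.
A^5 = [[−5, 2], [−1, −6]], giving [a_6, a_5]ᵀ = [[10], [2]].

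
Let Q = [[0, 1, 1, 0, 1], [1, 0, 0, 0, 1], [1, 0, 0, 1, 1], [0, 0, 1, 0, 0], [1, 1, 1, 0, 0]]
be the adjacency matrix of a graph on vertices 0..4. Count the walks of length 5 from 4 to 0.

35

The number of length-5 walks from vertex 4 to vertex 0 is entry (4,0) of Q⁵, where Q is the adjacency matrix.
Q² = [[3, 1, 1, 1, 2], [1, 2, 2, 0, 1], [1, 2, 3, 0, 1], [1, 0, 0, 1, 1], [2, 1, 1, 1, 3]]
Q³ = [[4, 5, 6, 1, 5], [5, 2, 2, 2, 5], [6, 2, 2, 3, 6], [1, 2, 3, 0, 1], [5, 5, 6, 1, 4]]
Q⁴ = [[16, 9, 10, 6, 15], [9, 10, 12, 2, 9], [10, 12, 15, 2, 10], [6, 2, 2, 3, 6], [15, 9, 10, 6, 16]]
Q⁵ = [[34, 31, 37, 10, 35], [31, 18, 20, 12, 31], [37, 20, 22, 15, 37], [10, 12, 15, 2, 10], [35, 31, 37, 10, 34]]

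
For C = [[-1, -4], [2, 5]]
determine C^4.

[[-79, -160], [80, 161]]

tr C = 4 and det C = 3, so the characteristic polynomial is λ² − (4)λ + (3) with roots 3 and 1.
Eigenvectors give P = [[-1, 2], [1, -1]] with P⁻¹ = [[1, 2], [1, 1]], and C = P·diag(3, 1)·P⁻¹.
Then C^4 = P·diag(81, 1)·P⁻¹ = [[-81, 2], [81, -1]] · [[1, 2], [1, 1]] = [[-79, -160], [80, 161]].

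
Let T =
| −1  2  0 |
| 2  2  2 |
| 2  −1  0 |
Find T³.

T² = [[5, 2, 4], [6, 6, 4], [−4, 2, −2]]
T³ = [[7, 10, 4], [14, 20, 12], [4, −2, 4]]

[[7, 10, 4], [14, 20, 12], [4, −2, 4]]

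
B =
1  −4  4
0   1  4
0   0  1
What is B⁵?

[[1, −20, −140], [0, 1, 20], [0, 0, 1]]

B = I + N where N = [[0, −4, 4], [0, 0, 4], [0, 0, 0]] is strictly upper-triangular, so N³ = 0.
(I + N)⁵ = I + 5·N + 10·N² = [[1, −20, −140], [0, 1, 20], [0, 0, 1]].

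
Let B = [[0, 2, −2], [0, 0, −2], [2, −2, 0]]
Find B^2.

[[−4, 4, −4], [−4, 4, 0], [0, 4, 0]]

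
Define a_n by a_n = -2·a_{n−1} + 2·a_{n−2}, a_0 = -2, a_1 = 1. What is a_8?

-2208

With companion matrix B = [[-2, 2], [1, 0]], [a_n, a_{n−1}]ᵀ = B·[a_{n−1}, a_{n−2}]ᵀ, so [a_8, a_7]ᵀ = B⁷·[a_1, a_0]ᵀ.
B⁷ = [[-896, 656], [328, -240]], giving [a_8, a_7]ᵀ = [[-2208], [808]].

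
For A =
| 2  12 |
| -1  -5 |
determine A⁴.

[[-44, -180], [15, 61]]

tr A = -3 and det A = 2, so the characteristic polynomial is λ² − (-3)λ + (2) with roots -2 and -1.
Eigenvectors give P = [[-3, 4], [1, -1]] with P⁻¹ = [[1, 4], [1, 3]], and A = P·diag(-2, -1)·P⁻¹.
Then A⁴ = P·diag(16, 1)·P⁻¹ = [[-48, 4], [16, -1]] · [[1, 4], [1, 3]] = [[-44, -180], [15, 61]].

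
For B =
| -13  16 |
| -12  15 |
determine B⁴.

[[-239, 320], [-240, 321]]

tr B = 2 and det B = -3, so the characteristic polynomial is λ² − (2)λ + (-3) with roots 3 and -1.
Eigenvectors give P = [[1, -4], [1, -3]] with P⁻¹ = [[-3, 4], [-1, 1]], and B = P·diag(3, -1)·P⁻¹.
Then B⁴ = P·diag(81, 1)·P⁻¹ = [[81, -4], [81, -3]] · [[-3, 4], [-1, 1]] = [[-239, 320], [-240, 321]].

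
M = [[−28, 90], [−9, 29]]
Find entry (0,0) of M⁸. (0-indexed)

tr M = 1 and det M = −2, so the characteristic polynomial is λ² − (1)λ + (−2) with roots 2 and −1.
Eigenvectors give P = [[3, 10], [1, 3]] with P⁻¹ = [[−3, 10], [1, −3]], and M = P·diag(2, −1)·P⁻¹.
Then M⁸ = P·diag(256, 1)·P⁻¹ = [[768, 10], [256, 3]] · [[−3, 10], [1, −3]] = [[−2294, 7650], [−765, 2551]].

−2294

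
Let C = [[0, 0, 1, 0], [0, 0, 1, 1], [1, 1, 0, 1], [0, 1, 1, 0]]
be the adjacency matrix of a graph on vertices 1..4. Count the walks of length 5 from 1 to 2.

The number of length-5 walks from vertex 1 to vertex 2 is entry (1,2) of C⁵, where C is the adjacency matrix.
C² = [[1, 1, 0, 1], [1, 2, 1, 1], [0, 1, 3, 1], [1, 1, 1, 2]]
C³ = [[0, 1, 3, 1], [1, 2, 4, 3], [3, 4, 2, 4], [1, 3, 4, 2]]
C⁴ = [[3, 4, 2, 4], [4, 7, 6, 6], [2, 6, 11, 6], [4, 6, 6, 7]]
C⁵ = [[2, 6, 11, 6], [6, 12, 17, 13], [11, 17, 14, 17], [6, 13, 17, 12]]

6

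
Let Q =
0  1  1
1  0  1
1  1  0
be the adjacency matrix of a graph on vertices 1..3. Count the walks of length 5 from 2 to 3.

11

The number of length-5 walks from vertex 2 to vertex 3 is entry (2,3) of Q⁵, where Q is the adjacency matrix.
Q² = [[2, 1, 1], [1, 2, 1], [1, 1, 2]]
Q³ = [[2, 3, 3], [3, 2, 3], [3, 3, 2]]
Q⁴ = [[6, 5, 5], [5, 6, 5], [5, 5, 6]]
Q⁵ = [[10, 11, 11], [11, 10, 11], [11, 11, 10]]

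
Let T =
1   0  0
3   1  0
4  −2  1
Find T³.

[[1, 0, 0], [9, 1, 0], [−6, −6, 1]]

T = I + N where N = [[0, 0, 0], [3, 0, 0], [4, −2, 0]] is strictly lower-triangular, so N³ = 0.
(I + N)³ = I + 3·N + 3·N² = [[1, 0, 0], [9, 1, 0], [−6, −6, 1]].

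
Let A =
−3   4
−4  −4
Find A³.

A² = [[−7, −28], [28, 0]]
A³ = [[133, 84], [−84, 112]]

[[133, 84], [−84, 112]]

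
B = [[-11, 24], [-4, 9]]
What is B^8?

[[19681, -39360], [6560, -13119]]

tr B = -2 and det B = -3, so the characteristic polynomial is λ² − (-2)λ + (-3) with roots 1 and -3.
Eigenvectors give P = [[-2, 3], [-1, 1]] with P⁻¹ = [[1, -3], [1, -2]], and B = P·diag(1, -3)·P⁻¹.
Then B^8 = P·diag(1, 6561)·P⁻¹ = [[-2, 19683], [-1, 6561]] · [[1, -3], [1, -2]] = [[19681, -39360], [6560, -13119]].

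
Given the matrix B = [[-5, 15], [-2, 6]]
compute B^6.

B² = B (a projection; rank 1, trace 1), so B^6 = B.

[[-5, 15], [-2, 6]]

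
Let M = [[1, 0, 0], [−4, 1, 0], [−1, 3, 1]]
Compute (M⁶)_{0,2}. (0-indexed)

M = I + N where N = [[0, 0, 0], [−4, 0, 0], [−1, 3, 0]] is strictly lower-triangular, so N³ = 0.
(I + N)⁶ = I + 6·N + 15·N² = [[1, 0, 0], [−24, 1, 0], [−186, 18, 1]].

0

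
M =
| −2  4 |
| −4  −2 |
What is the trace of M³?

M² = [[−12, −16], [16, −12]]
M³ = [[88, −16], [16, 88]]

176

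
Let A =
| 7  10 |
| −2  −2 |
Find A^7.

tr A = 5 and det A = 6, so the characteristic polynomial is λ² − (5)λ + (6) with roots 3 and 2.
Eigenvectors give P = [[−5, 2], [2, −1]] with P⁻¹ = [[−1, −2], [−2, −5]], and A = P·diag(3, 2)·P⁻¹.
Then A^7 = P·diag(2187, 128)·P⁻¹ = [[−10935, 256], [4374, −128]] · [[−1, −2], [−2, −5]] = [[10423, 20590], [−4118, −8108]].

[[10423, 20590], [−4118, −8108]]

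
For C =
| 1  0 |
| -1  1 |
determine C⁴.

C = I + N where N = [[0, 0], [-1, 0]] is strictly lower-triangular, so N² = 0.
(I + N)⁴ = I + 4·N = [[1, 0], [-4, 1]].

[[1, 0], [-4, 1]]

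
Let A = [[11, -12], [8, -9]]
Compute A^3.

tr A = 2 and det A = -3, so the characteristic polynomial is λ² − (2)λ + (-3) with roots -1 and 3.
Eigenvectors give P = [[1, 3], [1, 2]] with P⁻¹ = [[-2, 3], [1, -1]], and A = P·diag(-1, 3)·P⁻¹.
Then A^3 = P·diag(-1, 27)·P⁻¹ = [[-1, 81], [-1, 54]] · [[-2, 3], [1, -1]] = [[83, -84], [56, -57]].

[[83, -84], [56, -57]]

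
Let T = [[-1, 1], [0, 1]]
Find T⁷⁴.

T² = I (check: tr T = 0 and det T = -1), so T⁷⁴ = I since 74 is even.

[[1, 0], [0, 1]]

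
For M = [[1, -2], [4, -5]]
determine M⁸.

tr M = -4 and det M = 3, so the characteristic polynomial is λ² − (-4)λ + (3) with roots -1 and -3.
Eigenvectors give P = [[1, -1], [1, -2]] with P⁻¹ = [[2, -1], [1, -1]], and M = P·diag(-1, -3)·P⁻¹.
Then M⁸ = P·diag(1, 6561)·P⁻¹ = [[1, -6561], [1, -13122]] · [[2, -1], [1, -1]] = [[-6559, 6560], [-13120, 13121]].

[[-6559, 6560], [-13120, 13121]]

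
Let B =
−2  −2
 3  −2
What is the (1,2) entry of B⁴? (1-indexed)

B² = [[−2, 8], [−12, −2]]
B³ = [[28, −12], [18, 28]]
B⁴ = [[−92, −32], [48, −92]]

−32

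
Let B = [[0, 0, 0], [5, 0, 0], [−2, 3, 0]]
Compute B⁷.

B is strictly triangular, hence nilpotent: B³ = 0, so B⁷ = 0.

[[0, 0, 0], [0, 0, 0], [0, 0, 0]]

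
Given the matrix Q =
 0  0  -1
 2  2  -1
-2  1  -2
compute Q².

[[2, -1, 2], [6, 3, -2], [6, 0, 5]]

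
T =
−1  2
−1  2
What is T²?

T² = T (a projection; rank 1, trace 1), so T² = T.

[[−1, 2], [−1, 2]]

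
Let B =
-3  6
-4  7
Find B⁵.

tr B = 4 and det B = 3, so the characteristic polynomial is λ² − (4)λ + (3) with roots 3 and 1.
Eigenvectors give P = [[-1, -3], [-1, -2]] with P⁻¹ = [[2, -3], [-1, 1]], and B = P·diag(3, 1)·P⁻¹.
Then B⁵ = P·diag(243, 1)·P⁻¹ = [[-243, -3], [-243, -2]] · [[2, -3], [-1, 1]] = [[-483, 726], [-484, 727]].

[[-483, 726], [-484, 727]]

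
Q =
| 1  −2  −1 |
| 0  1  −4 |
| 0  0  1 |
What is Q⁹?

Q = I + N where N = [[0, −2, −1], [0, 0, −4], [0, 0, 0]] is strictly upper-triangular, so N³ = 0.
(I + N)⁹ = I + 9·N + 36·N² = [[1, −18, 279], [0, 1, −36], [0, 0, 1]].

[[1, −18, 279], [0, 1, −36], [0, 0, 1]]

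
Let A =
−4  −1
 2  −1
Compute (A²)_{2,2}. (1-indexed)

−1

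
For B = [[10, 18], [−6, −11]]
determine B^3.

tr B = −1 and det B = −2, so the characteristic polynomial is λ² − (−1)λ + (−2) with roots 1 and −2.
Eigenvectors give P = [[−2, −3], [1, 2]] with P⁻¹ = [[−2, −3], [1, 2]], and B = P·diag(1, −2)·P⁻¹.
Then B^3 = P·diag(1, −8)·P⁻¹ = [[−2, 24], [1, −16]] · [[−2, −3], [1, 2]] = [[28, 54], [−18, −35]].

[[28, 54], [−18, −35]]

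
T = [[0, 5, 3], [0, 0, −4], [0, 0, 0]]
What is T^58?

[[0, 0, 0], [0, 0, 0], [0, 0, 0]]

T is strictly triangular, hence nilpotent: T^3 = 0, so T^58 = 0.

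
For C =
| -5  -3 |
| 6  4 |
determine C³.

tr C = -1 and det C = -2, so the characteristic polynomial is λ² − (-1)λ + (-2) with roots 1 and -2.
Eigenvectors give P = [[-1, -1], [2, 1]] with P⁻¹ = [[1, 1], [-2, -1]], and C = P·diag(1, -2)·P⁻¹.
Then C³ = P·diag(1, -8)·P⁻¹ = [[-1, 8], [2, -8]] · [[1, 1], [-2, -1]] = [[-17, -9], [18, 10]].

[[-17, -9], [18, 10]]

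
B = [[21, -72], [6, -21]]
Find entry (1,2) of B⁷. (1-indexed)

tr B = 0 and det B = -9, so the characteristic polynomial is λ² − (0)λ + (-9) with roots 3 and -3.
Eigenvectors give P = [[4, 3], [1, 1]] with P⁻¹ = [[1, -3], [-1, 4]], and B = P·diag(3, -3)·P⁻¹.
Then B⁷ = P·diag(2187, -2187)·P⁻¹ = [[8748, -6561], [2187, -2187]] · [[1, -3], [-1, 4]] = [[15309, -52488], [4374, -15309]].

-52488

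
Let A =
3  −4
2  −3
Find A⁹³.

A² = I (check: tr A = 0 and det A = −1), so A⁹³ = A since 93 is odd.

[[3, −4], [2, −3]]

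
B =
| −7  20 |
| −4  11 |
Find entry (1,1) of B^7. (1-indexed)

tr B = 4 and det B = 3, so the characteristic polynomial is λ² − (4)λ + (3) with roots 3 and 1.
Eigenvectors give P = [[2, 5], [1, 2]] with P⁻¹ = [[−2, 5], [1, −2]], and B = P·diag(3, 1)·P⁻¹.
Then B^7 = P·diag(2187, 1)·P⁻¹ = [[4374, 5], [2187, 2]] · [[−2, 5], [1, −2]] = [[−8743, 21860], [−4372, 10931]].

−8743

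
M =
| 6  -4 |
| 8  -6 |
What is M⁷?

tr M = 0 and det M = -4, so the characteristic polynomial is λ² − (0)λ + (-4) with roots -2 and 2.
Eigenvectors give P = [[1, 1], [2, 1]] with P⁻¹ = [[-1, 1], [2, -1]], and M = P·diag(-2, 2)·P⁻¹.
Then M⁷ = P·diag(-128, 128)·P⁻¹ = [[-128, 128], [-256, 128]] · [[-1, 1], [2, -1]] = [[384, -256], [512, -384]].

[[384, -256], [512, -384]]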